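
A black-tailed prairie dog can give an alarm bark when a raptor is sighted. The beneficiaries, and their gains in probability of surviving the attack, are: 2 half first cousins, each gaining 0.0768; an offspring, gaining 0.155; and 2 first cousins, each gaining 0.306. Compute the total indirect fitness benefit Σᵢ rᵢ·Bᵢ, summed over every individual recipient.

0.1636

r to a half first cousin = 0.0625 (half first cousins share one grandparent — one path of length 4: r = (1/2)^4 = 1/16).
r to an offspring = 1/2 (one parent–offspring link: r = (1/2)^1 = 1/2).
r to a first cousin = 0.125 (first cousins share one grandparent pair — two paths of length 4: r = 2·(1/2)^4 = 1/8).
Summing one r·B term per recipient: 2·0.0625·0.0768 + 1·0.5·0.155 + 2·0.125·0.306 = 0.1636.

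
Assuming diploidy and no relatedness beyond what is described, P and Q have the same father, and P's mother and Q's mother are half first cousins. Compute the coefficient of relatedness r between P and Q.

With two independent routes of shared ancestry, r is the sum of the two contributions.
P and Q are related in two ways: half-sibs through their shared father (r = 1/4) and half second cousins through their mothers (r = 1/64).
r = 1/4 + 1/64 = 0.265625.

0.265625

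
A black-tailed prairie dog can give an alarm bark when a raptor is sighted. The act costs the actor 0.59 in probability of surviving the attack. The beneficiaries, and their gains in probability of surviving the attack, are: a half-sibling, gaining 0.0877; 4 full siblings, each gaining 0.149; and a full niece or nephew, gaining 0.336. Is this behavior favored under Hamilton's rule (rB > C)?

Hamilton's rule: the trait is favored when the sum of r·B over every recipient exceeds the actor's cost C.
r to a half-sibling = 1/4 (half-sibs share one parent — one path of length 2: r = (1/2)^2 = 1/4).
r to a full sibling = 1/2 (full sibs share both parents — two paths of length 2: r = 2·(1/2)^2 = 1/2).
r to a full niece or nephew = 0.25 (full aunt/uncle↔niece/nephew: two paths of length 3 through the shared grandparent pair: r = 2·(1/2)^3 = 1/4).
Summing one r·B term per recipient: 1·0.25·0.0877 + 4·0.5·0.149 + 1·0.25·0.336 = 0.403925.
0.403925 < 0.59: the indirect benefit is less than the cost.

No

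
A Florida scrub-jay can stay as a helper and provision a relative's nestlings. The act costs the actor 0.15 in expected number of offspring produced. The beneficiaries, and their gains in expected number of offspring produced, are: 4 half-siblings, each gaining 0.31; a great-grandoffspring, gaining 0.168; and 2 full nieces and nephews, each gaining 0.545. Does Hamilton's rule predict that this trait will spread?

Hamilton's rule: the trait is favored when the sum of r·B over every recipient exceeds the actor's cost C.
r to a half-sibling = 0.25 (half-sibs share one parent — one path of length 2: r = (1/2)^2 = 1/4).
r to a great-grandoffspring = 0.125 (three parent–offspring links: r = (1/2)^3 = 1/8).
r to a full niece or nephew = 0.25 (full aunt/uncle↔niece/nephew: two paths of length 3 through the shared grandparent pair: r = 2·(1/2)^3 = 1/4).
Summing one r·B term per recipient: 4·0.25·0.31 + 1·0.125·0.168 + 2·0.25·0.545 = 0.6035.
0.6035 > 0.15: the indirect benefit exceeds the cost.

Yes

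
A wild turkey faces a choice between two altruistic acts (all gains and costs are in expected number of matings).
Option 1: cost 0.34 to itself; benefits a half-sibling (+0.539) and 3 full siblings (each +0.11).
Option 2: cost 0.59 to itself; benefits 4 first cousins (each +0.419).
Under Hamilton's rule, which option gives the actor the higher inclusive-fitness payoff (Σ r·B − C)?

Option 1

Option 1: r to a half-sibling = 0.25.
Option 1: r to a full sibling = 0.5.
Option 1: Σ r·B − C = (1·0.25·0.539 + 3·0.5·0.11) − 0.34 = -0.04025.
Option 2: r to a first cousin = 0.125.
Option 2: Σ r·B − C = (4·0.125·0.419) − 0.59 = -0.3805.
Option 1 has the higher net inclusive-fitness payoff.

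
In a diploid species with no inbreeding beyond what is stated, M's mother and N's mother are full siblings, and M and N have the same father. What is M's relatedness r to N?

Wright's path rule: contributions from independent ancestry routes add.
M and N are related in two ways: first cousins through their mothers (r = 1/8) and half-sibs through their shared father (r = 1/4).
r = 1/8 + 1/4 = 3/8 = 0.375.

0.375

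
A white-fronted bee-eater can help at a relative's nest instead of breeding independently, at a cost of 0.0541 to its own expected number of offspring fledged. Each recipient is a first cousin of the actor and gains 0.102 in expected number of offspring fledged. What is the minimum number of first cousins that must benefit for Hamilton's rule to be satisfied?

r to a first cousin = 1/8 (first cousins share one grandparent pair — two paths of length 4: r = 2·(1/2)^4 = 1/8).
Hamilton's rule: n·r·B > C  ⇒  n > C/(r·B) = 0.0541/(0.125·0.102) = 4.243.
The smallest integer exceeding 4.243 is 5.

5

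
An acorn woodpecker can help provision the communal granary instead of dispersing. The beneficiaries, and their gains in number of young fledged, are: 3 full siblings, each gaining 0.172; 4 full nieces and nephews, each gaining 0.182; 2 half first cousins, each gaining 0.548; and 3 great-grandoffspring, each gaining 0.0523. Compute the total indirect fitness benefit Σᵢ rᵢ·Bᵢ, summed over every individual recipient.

r to a full sibling = 0.5 (full sibs share both parents — two paths of length 2: r = 2·(1/2)^2 = 1/2).
r to a full niece or nephew = 1/4 (full aunt/uncle↔niece/nephew: two paths of length 3 through the shared grandparent pair: r = 2·(1/2)^3 = 1/4).
r to a half first cousin = 1/16 (half first cousins share one grandparent — one path of length 4: r = (1/2)^4 = 1/16).
r to a great-grandoffspring = 0.125 (three parent–offspring links: r = (1/2)^3 = 1/8).
Summing one r·B term per recipient: 3·0.5·0.172 + 4·0.25·0.182 + 2·0.0625·0.548 + 3·0.125·0.0523 = 0.5281125.

0.5281125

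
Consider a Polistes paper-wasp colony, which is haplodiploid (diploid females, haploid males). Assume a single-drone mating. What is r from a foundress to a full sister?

Haplodiploid full sisters inherit their father's entire haploid genome identically (contributing 1/2) and on average half of their mother's contribution (1/2 · 1/2 = 1/4); r = 1/2 + 1/4 = 3/4.

0.75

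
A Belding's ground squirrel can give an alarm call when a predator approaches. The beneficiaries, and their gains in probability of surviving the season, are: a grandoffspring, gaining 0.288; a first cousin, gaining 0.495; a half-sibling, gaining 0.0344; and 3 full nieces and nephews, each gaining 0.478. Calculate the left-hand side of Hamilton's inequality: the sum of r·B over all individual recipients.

r to a grandoffspring = 1/4 (two parent–offspring links: r = (1/2)^2 = 1/4).
r to a first cousin = 0.125 (first cousins share one grandparent pair — two paths of length 4: r = 2·(1/2)^4 = 1/8).
r to a half-sibling = 1/4 (half-sibs share one parent — one path of length 2: r = (1/2)^2 = 1/4).
r to a full niece or nephew = 1/4 (full aunt/uncle↔niece/nephew: two paths of length 3 through the shared grandparent pair: r = 2·(1/2)^3 = 1/4).
Summing one r·B term per recipient: 1·0.25·0.288 + 1·0.125·0.495 + 1·0.25·0.0344 + 3·0.25·0.478 = 0.500975.

0.500975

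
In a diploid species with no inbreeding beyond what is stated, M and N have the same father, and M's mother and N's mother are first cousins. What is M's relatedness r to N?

0.28125

Independent pedigree routes through distinct common ancestors add.
M and N are related in two ways: half-sibs through their shared father (r = 1/4) and second cousins through their mothers (r = 1/32).
r = 1/4 + 1/32 = 9/32 = 0.28125.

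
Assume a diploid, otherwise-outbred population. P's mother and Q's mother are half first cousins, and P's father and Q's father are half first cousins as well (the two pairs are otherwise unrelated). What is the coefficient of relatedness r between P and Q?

Wright's path rule: contributions from independent ancestry routes add.
P and Q are related in two ways: half second cousins through their mothers (r = 1/64) and half second cousins through their fathers (r = 1/64).
r = 1/64 + 1/64 = 1/32 = 0.03125.

0.03125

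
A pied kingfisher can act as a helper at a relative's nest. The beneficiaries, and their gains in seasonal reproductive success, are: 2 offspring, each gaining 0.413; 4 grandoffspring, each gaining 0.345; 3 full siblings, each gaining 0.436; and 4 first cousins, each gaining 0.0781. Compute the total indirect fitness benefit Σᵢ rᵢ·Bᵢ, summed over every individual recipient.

r to an offspring = 0.5 (one parent–offspring link: r = (1/2)^1 = 1/2).
r to a grandoffspring = 0.25 (two parent–offspring links: r = (1/2)^2 = 1/4).
r to a full sibling = 1/2 (full sibs share both parents — two paths of length 2: r = 2·(1/2)^2 = 1/2).
r to a first cousin = 1/8 (first cousins share one grandparent pair — two paths of length 4: r = 2·(1/2)^4 = 1/8).
Summing one r·B term per recipient: 2·0.5·0.413 + 4·0.25·0.345 + 3·0.5·0.436 + 4·0.125·0.0781 = 1.45105.

1.45105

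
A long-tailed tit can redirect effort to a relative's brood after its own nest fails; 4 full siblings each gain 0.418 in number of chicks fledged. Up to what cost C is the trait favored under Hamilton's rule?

0.836

r to a full sibling = 0.5 (full sibs share both parents — two paths of length 2: r = 2·(1/2)^2 = 1/2).
Hamilton's rule: n·r·B > C, so the trait is favored while C < n·r·B = 4·0.5·0.418 = 0.836.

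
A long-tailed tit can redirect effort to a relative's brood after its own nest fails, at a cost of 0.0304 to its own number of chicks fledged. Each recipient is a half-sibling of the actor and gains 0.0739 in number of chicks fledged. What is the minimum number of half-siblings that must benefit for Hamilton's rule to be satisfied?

r to a half-sibling = 1/4 (half-sibs share one parent — one path of length 2: r = (1/2)^2 = 1/4).
Hamilton's rule: n·r·B > C  ⇒  n > C/(r·B) = 0.0304/(0.25·0.0739) = 1.645.
The smallest integer exceeding 1.645 is 2.

2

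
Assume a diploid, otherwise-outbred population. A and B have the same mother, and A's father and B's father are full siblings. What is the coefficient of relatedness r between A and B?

0.375

Independent pedigree routes through distinct common ancestors add.
A and B are related in two ways: half-sibs through their shared mother (r = 1/4) and first cousins through their fathers (r = 1/8).
r = 1/4 + 1/8 = 3/8 = 0.375.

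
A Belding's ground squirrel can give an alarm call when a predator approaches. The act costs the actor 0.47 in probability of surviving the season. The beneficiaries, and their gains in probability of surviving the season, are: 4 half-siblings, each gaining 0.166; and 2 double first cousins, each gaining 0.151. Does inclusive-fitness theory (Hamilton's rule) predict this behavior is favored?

Hamilton's rule: the trait is favored when the sum of r·B over every recipient exceeds the actor's cost C.
r to a half-sibling = 0.25 (half-sibs share one parent — one path of length 2: r = (1/2)^2 = 1/4).
r to a double first cousin = 1/4 (double first cousins share both grandparent pairs — four paths of length 4: r = 4·(1/2)^4 = 1/4).
Summing one r·B term per recipient: 4·0.25·0.166 + 2·0.25·0.151 = 0.2415.
0.2415 < 0.47: the indirect benefit is less than the cost.

No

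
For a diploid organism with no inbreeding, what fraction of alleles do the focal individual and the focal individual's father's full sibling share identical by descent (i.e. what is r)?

Each parent–offspring link contributes a factor of 1/2, and independent paths through distinct common ancestors add.
Full aunt/uncle↔niece/nephew: two paths of length 3 through the shared grandparent pair: r = 2·(1/2)^3 = 1/4.

0.25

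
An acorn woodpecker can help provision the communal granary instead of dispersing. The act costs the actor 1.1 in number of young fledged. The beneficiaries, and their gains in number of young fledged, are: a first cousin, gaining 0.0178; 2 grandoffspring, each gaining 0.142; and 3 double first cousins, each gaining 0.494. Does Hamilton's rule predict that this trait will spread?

Hamilton's rule: the trait is favored when the sum of r·B over every recipient exceeds the actor's cost C.
r to a first cousin = 0.125 (first cousins share one grandparent pair — two paths of length 4: r = 2·(1/2)^4 = 1/8).
r to a grandoffspring = 0.25 (two parent–offspring links: r = (1/2)^2 = 1/4).
r to a double first cousin = 1/4 (double first cousins share both grandparent pairs — four paths of length 4: r = 4·(1/2)^4 = 1/4).
Summing one r·B term per recipient: 1·0.125·0.0178 + 2·0.25·0.142 + 3·0.25·0.494 = 0.443725.
0.443725 < 1.1: the indirect benefit is less than the cost.

No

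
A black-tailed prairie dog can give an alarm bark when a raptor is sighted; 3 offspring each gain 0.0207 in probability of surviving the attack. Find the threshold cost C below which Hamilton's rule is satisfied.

0.03105

r to an offspring = 1/2 (one parent–offspring link: r = (1/2)^1 = 1/2).
Hamilton's rule: n·r·B > C, so the trait is favored while C < n·r·B = 3·0.5·0.0207 = 0.03105.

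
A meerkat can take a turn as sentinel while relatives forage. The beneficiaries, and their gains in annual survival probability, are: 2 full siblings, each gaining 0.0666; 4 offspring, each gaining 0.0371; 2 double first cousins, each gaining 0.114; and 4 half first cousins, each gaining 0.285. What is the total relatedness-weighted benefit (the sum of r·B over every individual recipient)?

0.26905

r to a full sibling = 0.5 (full sibs share both parents — two paths of length 2: r = 2·(1/2)^2 = 1/2).
r to an offspring = 0.5 (one parent–offspring link: r = (1/2)^1 = 1/2).
r to a double first cousin = 0.25 (double first cousins share both grandparent pairs — four paths of length 4: r = 4·(1/2)^4 = 1/4).
r to a half first cousin = 0.0625 (half first cousins share one grandparent — one path of length 4: r = (1/2)^4 = 1/16).
Summing one r·B term per recipient: 2·0.5·0.0666 + 4·0.5·0.0371 + 2·0.25·0.114 + 4·0.0625·0.285 = 0.26905.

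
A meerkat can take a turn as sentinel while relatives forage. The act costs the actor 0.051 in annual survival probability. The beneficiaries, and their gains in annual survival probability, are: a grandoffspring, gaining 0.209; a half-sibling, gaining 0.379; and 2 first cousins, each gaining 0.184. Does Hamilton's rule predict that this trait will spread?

Hamilton's rule: the trait is favored when the sum of r·B over every recipient exceeds the actor's cost C.
r to a grandoffspring = 1/4 (two parent–offspring links: r = (1/2)^2 = 1/4).
r to a half-sibling = 1/4 (half-sibs share one parent — one path of length 2: r = (1/2)^2 = 1/4).
r to a first cousin = 1/8 (first cousins share one grandparent pair — two paths of length 4: r = 2·(1/2)^4 = 1/8).
Summing one r·B term per recipient: 1·0.25·0.209 + 1·0.25·0.379 + 2·0.125·0.184 = 0.193.
0.193 > 0.051: the indirect benefit exceeds the cost.

Yes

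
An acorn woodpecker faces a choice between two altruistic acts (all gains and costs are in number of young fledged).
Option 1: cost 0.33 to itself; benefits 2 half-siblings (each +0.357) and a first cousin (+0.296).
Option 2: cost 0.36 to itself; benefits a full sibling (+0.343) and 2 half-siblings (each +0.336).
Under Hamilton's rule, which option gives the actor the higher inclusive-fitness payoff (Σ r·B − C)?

Option 2

Option 1: r to a half-sibling = 0.25.
Option 1: r to a first cousin = 0.125.
Option 1: Σ r·B − C = (2·0.25·0.357 + 1·0.125·0.296) − 0.33 = -0.1145.
Option 2: r to a full sibling = 0.5.
Option 2: r to a half-sibling = 0.25.
Option 2: Σ r·B − C = (1·0.5·0.343 + 2·0.25·0.336) − 0.36 = -0.0205.
Option 2 has the higher net inclusive-fitness payoff.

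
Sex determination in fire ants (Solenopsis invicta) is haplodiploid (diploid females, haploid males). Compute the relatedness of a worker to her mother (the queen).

One meiotic link between diploid queen and diploid daughter: r = 1/2.

0.5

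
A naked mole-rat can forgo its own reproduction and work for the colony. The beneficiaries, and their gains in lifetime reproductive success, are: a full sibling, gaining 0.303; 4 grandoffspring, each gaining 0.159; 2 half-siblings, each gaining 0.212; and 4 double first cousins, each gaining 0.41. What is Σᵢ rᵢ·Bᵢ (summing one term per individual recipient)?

0.8265

r to a full sibling = 1/2 (full sibs share both parents — two paths of length 2: r = 2·(1/2)^2 = 1/2).
r to a grandoffspring = 0.25 (two parent–offspring links: r = (1/2)^2 = 1/4).
r to a half-sibling = 0.25 (half-sibs share one parent — one path of length 2: r = (1/2)^2 = 1/4).
r to a double first cousin = 0.25 (double first cousins share both grandparent pairs — four paths of length 4: r = 4·(1/2)^4 = 1/4).
Summing one r·B term per recipient: 1·0.5·0.303 + 4·0.25·0.159 + 2·0.25·0.212 + 4·0.25·0.41 = 0.8265.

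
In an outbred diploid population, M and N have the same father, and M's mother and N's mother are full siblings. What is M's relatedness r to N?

Independent pedigree routes through distinct common ancestors add.
M and N are related in two ways: half-sibs through their shared father (r = 1/4) and first cousins through their mothers (r = 1/8).
r = 1/4 + 1/8 = 3/8 = 0.375.

0.375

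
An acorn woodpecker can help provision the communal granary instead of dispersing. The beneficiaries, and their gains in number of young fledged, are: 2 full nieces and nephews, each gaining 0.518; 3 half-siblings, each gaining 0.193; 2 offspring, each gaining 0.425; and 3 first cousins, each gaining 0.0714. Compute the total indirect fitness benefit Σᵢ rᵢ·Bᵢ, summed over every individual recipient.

r to a full niece or nephew = 0.25 (full aunt/uncle↔niece/nephew: two paths of length 3 through the shared grandparent pair: r = 2·(1/2)^3 = 1/4).
r to a half-sibling = 0.25 (half-sibs share one parent — one path of length 2: r = (1/2)^2 = 1/4).
r to an offspring = 0.5 (one parent–offspring link: r = (1/2)^1 = 1/2).
r to a first cousin = 0.125 (first cousins share one grandparent pair — two paths of length 4: r = 2·(1/2)^4 = 1/8).
Summing one r·B term per recipient: 2·0.25·0.518 + 3·0.25·0.193 + 2·0.5·0.425 + 3·0.125·0.0714 = 0.855525.

0.855525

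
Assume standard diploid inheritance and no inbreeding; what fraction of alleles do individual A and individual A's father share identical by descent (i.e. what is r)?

Each parent–offspring link contributes a factor of 1/2, and independent paths through distinct common ancestors add.
One parent–offspring link: r = (1/2)^1 = 1/2.

0.5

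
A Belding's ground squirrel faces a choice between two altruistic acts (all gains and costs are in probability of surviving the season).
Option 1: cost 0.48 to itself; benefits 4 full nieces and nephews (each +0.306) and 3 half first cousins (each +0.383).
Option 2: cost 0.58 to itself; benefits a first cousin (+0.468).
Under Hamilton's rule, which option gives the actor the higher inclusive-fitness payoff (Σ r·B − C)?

Option 1: r to a full niece or nephew = 0.25.
Option 1: r to a half first cousin = 0.0625.
Option 1: Σ r·B − C = (4·0.25·0.306 + 3·0.0625·0.383) − 0.48 = -0.1021875.
Option 2: r to a first cousin = 0.125.
Option 2: Σ r·B − C = (1·0.125·0.468) − 0.58 = -0.5215.
Option 1 has the higher net inclusive-fitness payoff.

Option 1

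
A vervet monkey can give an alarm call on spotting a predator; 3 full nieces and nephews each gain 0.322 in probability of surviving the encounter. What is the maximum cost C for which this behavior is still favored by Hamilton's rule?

0.2415

r to a full niece or nephew = 1/4 (full aunt/uncle↔niece/nephew: two paths of length 3 through the shared grandparent pair: r = 2·(1/2)^3 = 1/4).
Hamilton's rule: n·r·B > C, so the trait is favored while C < n·r·B = 3·0.25·0.322 = 0.2415.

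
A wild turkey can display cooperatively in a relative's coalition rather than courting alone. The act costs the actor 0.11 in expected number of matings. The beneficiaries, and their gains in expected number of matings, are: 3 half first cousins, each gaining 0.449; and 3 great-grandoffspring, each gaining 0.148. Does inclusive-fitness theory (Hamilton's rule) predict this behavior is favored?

Yes

Hamilton's rule: the trait is favored when the sum of r·B over every recipient exceeds the actor's cost C.
r to a half first cousin = 1/16 (half first cousins share one grandparent — one path of length 4: r = (1/2)^4 = 1/16).
r to a great-grandoffspring = 1/8 (three parent–offspring links: r = (1/2)^3 = 1/8).
Summing one r·B term per recipient: 3·0.0625·0.449 + 3·0.125·0.148 = 0.1396875.
0.1396875 > 0.11: the indirect benefit exceeds the cost.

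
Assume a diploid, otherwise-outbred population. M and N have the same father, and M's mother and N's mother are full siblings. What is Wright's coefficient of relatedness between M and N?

With two independent routes of shared ancestry, r is the sum of the two contributions.
M and N are related in two ways: half-sibs through their shared father (r = 1/4) and first cousins through their mothers (r = 1/8).
r = 1/4 + 1/8 = 0.375.

0.375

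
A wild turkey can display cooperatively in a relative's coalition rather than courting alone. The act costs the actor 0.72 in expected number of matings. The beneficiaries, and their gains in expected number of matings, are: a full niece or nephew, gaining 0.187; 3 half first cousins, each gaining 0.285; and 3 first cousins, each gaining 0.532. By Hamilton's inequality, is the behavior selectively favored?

Hamilton's rule: the trait is favored when the sum of r·B over every recipient exceeds the actor's cost C.
r to a full niece or nephew = 0.25 (full aunt/uncle↔niece/nephew: two paths of length 3 through the shared grandparent pair: r = 2·(1/2)^3 = 1/4).
r to a half first cousin = 0.0625 (half first cousins share one grandparent — one path of length 4: r = (1/2)^4 = 1/16).
r to a first cousin = 0.125 (first cousins share one grandparent pair — two paths of length 4: r = 2·(1/2)^4 = 1/8).
Summing one r·B term per recipient: 1·0.25·0.187 + 3·0.0625·0.285 + 3·0.125·0.532 = 0.2996875.
0.2996875 < 0.72: the indirect benefit is less than the cost.

No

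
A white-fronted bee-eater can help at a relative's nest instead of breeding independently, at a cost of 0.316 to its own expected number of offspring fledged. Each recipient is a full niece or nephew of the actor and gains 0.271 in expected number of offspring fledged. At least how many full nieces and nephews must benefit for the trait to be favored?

r to a full niece or nephew = 1/4 (full aunt/uncle↔niece/nephew: two paths of length 3 through the shared grandparent pair: r = 2·(1/2)^3 = 1/4).
Hamilton's rule: n·r·B > C  ⇒  n > C/(r·B) = 0.316/(0.25·0.271) = 4.664.
The smallest integer exceeding 4.664 is 5.

5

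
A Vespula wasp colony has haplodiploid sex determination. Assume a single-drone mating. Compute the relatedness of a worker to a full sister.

0.75

Haplodiploid full sisters inherit their father's entire haploid genome identically (contributing 1/2) and on average half of their mother's contribution (1/2 · 1/2 = 1/4); r = 1/2 + 1/4 = 3/4.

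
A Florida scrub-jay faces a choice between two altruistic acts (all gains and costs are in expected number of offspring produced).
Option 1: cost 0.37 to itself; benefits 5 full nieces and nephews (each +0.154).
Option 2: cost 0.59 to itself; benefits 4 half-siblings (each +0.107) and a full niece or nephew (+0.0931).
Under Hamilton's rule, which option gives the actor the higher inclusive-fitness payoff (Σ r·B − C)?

Option 1: r to a full niece or nephew = 0.25.
Option 1: Σ r·B − C = (5·0.25·0.154) − 0.37 = -0.1775.
Option 2: r to a half-sibling = 0.25.
Option 2: r to a full niece or nephew = 0.25.
Option 2: Σ r·B − C = (4·0.25·0.107 + 1·0.25·0.0931) − 0.59 = -0.459725.
Option 1 has the higher net inclusive-fitness payoff.

Option 1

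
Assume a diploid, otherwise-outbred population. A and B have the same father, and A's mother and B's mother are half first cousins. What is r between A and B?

Wright's path rule: contributions from independent ancestry routes add.
A and B are related in two ways: half-sibs through their shared father (r = 1/4) and half second cousins through their mothers (r = 1/64).
r = 1/4 + 1/64 = 17/64 = 0.265625.

0.265625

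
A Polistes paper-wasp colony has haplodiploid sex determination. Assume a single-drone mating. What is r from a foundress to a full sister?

Haplodiploid full sisters inherit their father's entire haploid genome identically (contributing 1/2) and on average half of their mother's contribution (1/2 · 1/2 = 1/4); r = 1/2 + 1/4 = 3/4.

0.75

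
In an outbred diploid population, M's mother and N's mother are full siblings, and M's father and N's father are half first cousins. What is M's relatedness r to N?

0.140625

Wright's path rule: contributions from independent ancestry routes add.
M and N are related in two ways: first cousins through their mothers (r = 1/8) and half second cousins through their fathers (r = 1/64).
r = 1/8 + 1/64 = 0.140625.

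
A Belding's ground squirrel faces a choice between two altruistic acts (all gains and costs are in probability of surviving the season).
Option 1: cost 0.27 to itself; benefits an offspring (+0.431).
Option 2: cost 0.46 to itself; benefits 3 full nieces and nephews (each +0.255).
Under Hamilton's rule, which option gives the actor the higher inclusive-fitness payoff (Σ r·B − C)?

Option 1: r to an offspring = 0.5.
Option 1: Σ r·B − C = (1·0.5·0.431) − 0.27 = -0.0545.
Option 2: r to a full niece or nephew = 0.25.
Option 2: Σ r·B − C = (3·0.25·0.255) − 0.46 = -0.26875.
Option 1 has the higher net inclusive-fitness payoff.

Option 1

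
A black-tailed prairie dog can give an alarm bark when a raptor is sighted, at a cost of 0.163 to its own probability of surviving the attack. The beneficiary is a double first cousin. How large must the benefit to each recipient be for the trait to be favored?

0.652

r to a double first cousin = 1/4 (double first cousins share both grandparent pairs — four paths of length 4: r = 4·(1/2)^4 = 1/4).
Hamilton's rule with n recipients of equal r: n·r·B > C, so B > C/(n·r) = 0.163/(1·0.25) = 0.652.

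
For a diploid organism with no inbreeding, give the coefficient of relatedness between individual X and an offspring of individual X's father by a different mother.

Each parent–offspring link contributes a factor of 1/2, and independent paths through distinct common ancestors add.
Half-sibs share one parent — one path of length 2: r = (1/2)^2 = 1/4.

0.25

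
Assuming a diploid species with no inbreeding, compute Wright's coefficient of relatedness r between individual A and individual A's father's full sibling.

0.25

Each parent–offspring link contributes a factor of 1/2, and independent paths through distinct common ancestors add.
Full aunt/uncle↔niece/nephew: two paths of length 3 through the shared grandparent pair: r = 2·(1/2)^3 = 1/4.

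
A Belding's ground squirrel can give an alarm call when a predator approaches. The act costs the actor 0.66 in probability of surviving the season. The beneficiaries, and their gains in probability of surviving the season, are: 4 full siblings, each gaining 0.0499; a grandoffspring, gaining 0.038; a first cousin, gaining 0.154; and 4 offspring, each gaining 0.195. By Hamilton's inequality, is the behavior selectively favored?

Hamilton's rule: the trait is favored when the sum of r·B over every recipient exceeds the actor's cost C.
r to a full sibling = 1/2 (full sibs share both parents — two paths of length 2: r = 2·(1/2)^2 = 1/2).
r to a grandoffspring = 1/4 (two parent–offspring links: r = (1/2)^2 = 1/4).
r to a first cousin = 1/8 (first cousins share one grandparent pair — two paths of length 4: r = 2·(1/2)^4 = 1/8).
r to an offspring = 1/2 (one parent–offspring link: r = (1/2)^1 = 1/2).
Summing one r·B term per recipient: 4·0.5·0.0499 + 1·0.25·0.038 + 1·0.125·0.154 + 4·0.5·0.195 = 0.51855.
0.51855 < 0.66: the indirect benefit is less than the cost.

No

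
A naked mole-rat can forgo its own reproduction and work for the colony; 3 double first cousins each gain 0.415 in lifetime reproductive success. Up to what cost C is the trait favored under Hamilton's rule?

r to a double first cousin = 1/4 (double first cousins share both grandparent pairs — four paths of length 4: r = 4·(1/2)^4 = 1/4).
Hamilton's rule: n·r·B > C, so the trait is favored while C < n·r·B = 3·0.25·0.415 = 0.31125.

0.31125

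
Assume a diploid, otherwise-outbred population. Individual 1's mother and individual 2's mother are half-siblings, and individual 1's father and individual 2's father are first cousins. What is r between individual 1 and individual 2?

Relatedness sums over independent paths through distinct common ancestors.
Individual 1 and individual 2 are related in two ways: half first cousins through their mothers (r = 1/16) and second cousins through their fathers (r = 1/32).
r = 1/16 + 1/32 = 0.09375.

0.09375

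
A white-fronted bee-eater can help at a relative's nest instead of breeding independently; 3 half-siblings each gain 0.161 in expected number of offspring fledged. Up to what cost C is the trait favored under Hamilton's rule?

0.12075

r to a half-sibling = 1/4 (half-sibs share one parent — one path of length 2: r = (1/2)^2 = 1/4).
Hamilton's rule: n·r·B > C, so the trait is favored while C < n·r·B = 3·0.25·0.161 = 0.12075.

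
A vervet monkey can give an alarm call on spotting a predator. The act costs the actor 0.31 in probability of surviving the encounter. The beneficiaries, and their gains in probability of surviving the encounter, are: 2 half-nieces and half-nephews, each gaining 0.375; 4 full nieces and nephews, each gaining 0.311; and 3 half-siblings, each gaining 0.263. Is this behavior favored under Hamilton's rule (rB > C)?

Hamilton's rule: the trait is favored when the sum of r·B over every recipient exceeds the actor's cost C.
r to a half-niece or half-nephew = 0.125 (half-aunt/uncle↔niece/nephew: one path of length 3: r = (1/2)^3 = 1/8).
r to a full niece or nephew = 1/4 (full aunt/uncle↔niece/nephew: two paths of length 3 through the shared grandparent pair: r = 2·(1/2)^3 = 1/4).
r to a half-sibling = 1/4 (half-sibs share one parent — one path of length 2: r = (1/2)^2 = 1/4).
Summing one r·B term per recipient: 2·0.125·0.375 + 4·0.25·0.311 + 3·0.25·0.263 = 0.602.
0.602 > 0.31: the indirect benefit exceeds the cost.

Yes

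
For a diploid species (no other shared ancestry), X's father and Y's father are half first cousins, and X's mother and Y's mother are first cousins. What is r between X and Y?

0.046875

Independent pedigree routes through distinct common ancestors add.
X and Y are related in two ways: half second cousins through their fathers (r = 1/64) and second cousins through their mothers (r = 1/32).
r = 1/64 + 1/32 = 0.046875.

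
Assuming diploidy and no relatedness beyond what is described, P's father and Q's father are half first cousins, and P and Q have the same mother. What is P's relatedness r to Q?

Independent pedigree routes through distinct common ancestors add.
P and Q are related in two ways: half second cousins through their fathers (r = 1/64) and half-sibs through their shared mother (r = 1/4).
r = 1/64 + 1/4 = 17/64 = 0.265625.

0.265625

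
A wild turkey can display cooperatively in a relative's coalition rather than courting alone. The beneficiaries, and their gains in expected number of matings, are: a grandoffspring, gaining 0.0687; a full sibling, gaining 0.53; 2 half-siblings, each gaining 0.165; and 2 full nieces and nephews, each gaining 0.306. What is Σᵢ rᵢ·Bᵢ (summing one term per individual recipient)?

r to a grandoffspring = 0.25 (two parent–offspring links: r = (1/2)^2 = 1/4).
r to a full sibling = 0.5 (full sibs share both parents — two paths of length 2: r = 2·(1/2)^2 = 1/2).
r to a half-sibling = 0.25 (half-sibs share one parent — one path of length 2: r = (1/2)^2 = 1/4).
r to a full niece or nephew = 1/4 (full aunt/uncle↔niece/nephew: two paths of length 3 through the shared grandparent pair: r = 2·(1/2)^3 = 1/4).
Summing one r·B term per recipient: 1·0.25·0.0687 + 1·0.5·0.53 + 2·0.25·0.165 + 2·0.25·0.306 = 0.517675.

0.517675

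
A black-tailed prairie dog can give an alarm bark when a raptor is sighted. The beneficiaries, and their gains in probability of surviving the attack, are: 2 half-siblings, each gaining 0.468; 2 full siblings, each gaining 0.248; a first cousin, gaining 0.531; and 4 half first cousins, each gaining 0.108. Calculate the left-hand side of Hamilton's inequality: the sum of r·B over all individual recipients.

r to a half-sibling = 0.25 (half-sibs share one parent — one path of length 2: r = (1/2)^2 = 1/4).
r to a full sibling = 1/2 (full sibs share both parents — two paths of length 2: r = 2·(1/2)^2 = 1/2).
r to a first cousin = 0.125 (first cousins share one grandparent pair — two paths of length 4: r = 2·(1/2)^4 = 1/8).
r to a half first cousin = 0.0625 (half first cousins share one grandparent — one path of length 4: r = (1/2)^4 = 1/16).
Summing one r·B term per recipient: 2·0.25·0.468 + 2·0.5·0.248 + 1·0.125·0.531 + 4·0.0625·0.108 = 0.575375.

0.575375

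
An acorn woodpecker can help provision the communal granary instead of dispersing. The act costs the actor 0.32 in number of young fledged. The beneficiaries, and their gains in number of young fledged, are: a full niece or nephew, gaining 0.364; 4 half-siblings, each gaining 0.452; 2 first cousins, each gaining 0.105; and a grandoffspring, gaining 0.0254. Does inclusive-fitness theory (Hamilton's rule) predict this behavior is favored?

Hamilton's rule: the trait is favored when the sum of r·B over every recipient exceeds the actor's cost C.
r to a full niece or nephew = 0.25 (full aunt/uncle↔niece/nephew: two paths of length 3 through the shared grandparent pair: r = 2·(1/2)^3 = 1/4).
r to a half-sibling = 0.25 (half-sibs share one parent — one path of length 2: r = (1/2)^2 = 1/4).
r to a first cousin = 0.125 (first cousins share one grandparent pair — two paths of length 4: r = 2·(1/2)^4 = 1/8).
r to a grandoffspring = 1/4 (two parent–offspring links: r = (1/2)^2 = 1/4).
Summing one r·B term per recipient: 1·0.25·0.364 + 4·0.25·0.452 + 2·0.125·0.105 + 1·0.25·0.0254 = 0.5756.
0.5756 > 0.32: the indirect benefit exceeds the cost.

Yes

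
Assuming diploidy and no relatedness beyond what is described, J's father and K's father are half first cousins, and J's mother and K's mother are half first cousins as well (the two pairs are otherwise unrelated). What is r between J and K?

With two independent routes of shared ancestry, r is the sum of the two contributions.
J and K are related in two ways: half second cousins through their fathers (r = 1/64) and half second cousins through their mothers (r = 1/64).
r = 1/64 + 1/64 = 1/32 = 0.03125.

0.03125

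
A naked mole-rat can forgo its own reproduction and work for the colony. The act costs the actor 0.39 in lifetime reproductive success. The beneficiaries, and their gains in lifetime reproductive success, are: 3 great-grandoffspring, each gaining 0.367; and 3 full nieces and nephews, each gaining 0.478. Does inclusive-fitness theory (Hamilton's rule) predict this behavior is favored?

Hamilton's rule: the trait is favored when the sum of r·B over every recipient exceeds the actor's cost C.
r to a great-grandoffspring = 1/8 (three parent–offspring links: r = (1/2)^3 = 1/8).
r to a full niece or nephew = 1/4 (full aunt/uncle↔niece/nephew: two paths of length 3 through the shared grandparent pair: r = 2·(1/2)^3 = 1/4).
Summing one r·B term per recipient: 3·0.125·0.367 + 3·0.25·0.478 = 0.496125.
0.496125 > 0.39: the indirect benefit exceeds the cost.

Yes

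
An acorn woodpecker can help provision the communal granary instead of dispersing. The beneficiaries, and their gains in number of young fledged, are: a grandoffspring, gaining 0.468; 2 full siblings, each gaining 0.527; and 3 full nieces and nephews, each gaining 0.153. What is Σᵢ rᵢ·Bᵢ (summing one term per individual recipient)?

r to a grandoffspring = 1/4 (two parent–offspring links: r = (1/2)^2 = 1/4).
r to a full sibling = 0.5 (full sibs share both parents — two paths of length 2: r = 2·(1/2)^2 = 1/2).
r to a full niece or nephew = 0.25 (full aunt/uncle↔niece/nephew: two paths of length 3 through the shared grandparent pair: r = 2·(1/2)^3 = 1/4).
Summing one r·B term per recipient: 1·0.25·0.468 + 2·0.5·0.527 + 3·0.25·0.153 = 0.75875.

0.75875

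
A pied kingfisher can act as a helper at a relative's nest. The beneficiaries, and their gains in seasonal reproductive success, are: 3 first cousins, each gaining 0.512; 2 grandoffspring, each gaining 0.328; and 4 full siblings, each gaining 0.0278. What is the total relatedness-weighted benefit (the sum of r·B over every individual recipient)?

0.4116

r to a first cousin = 1/8 (first cousins share one grandparent pair — two paths of length 4: r = 2·(1/2)^4 = 1/8).
r to a grandoffspring = 1/4 (two parent–offspring links: r = (1/2)^2 = 1/4).
r to a full sibling = 0.5 (full sibs share both parents — two paths of length 2: r = 2·(1/2)^2 = 1/2).
Summing one r·B term per recipient: 3·0.125·0.512 + 2·0.25·0.328 + 4·0.5·0.0278 = 0.4116.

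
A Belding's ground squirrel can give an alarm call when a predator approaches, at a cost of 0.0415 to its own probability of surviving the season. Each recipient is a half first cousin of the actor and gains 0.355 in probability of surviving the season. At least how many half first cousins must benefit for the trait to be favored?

r to a half first cousin = 0.0625 (half first cousins share one grandparent — one path of length 4: r = (1/2)^4 = 1/16).
Hamilton's rule: n·r·B > C  ⇒  n > C/(r·B) = 0.0415/(0.0625·0.355) = 1.87.
The smallest integer exceeding 1.87 is 2.

2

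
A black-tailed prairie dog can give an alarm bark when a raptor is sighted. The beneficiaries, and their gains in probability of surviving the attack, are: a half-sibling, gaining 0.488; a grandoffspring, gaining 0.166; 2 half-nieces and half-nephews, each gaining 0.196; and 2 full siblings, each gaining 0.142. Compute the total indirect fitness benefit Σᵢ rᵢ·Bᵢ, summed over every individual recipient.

0.3545

r to a half-sibling = 0.25 (half-sibs share one parent — one path of length 2: r = (1/2)^2 = 1/4).
r to a grandoffspring = 0.25 (two parent–offspring links: r = (1/2)^2 = 1/4).
r to a half-niece or half-nephew = 0.125 (half-aunt/uncle↔niece/nephew: one path of length 3: r = (1/2)^3 = 1/8).
r to a full sibling = 1/2 (full sibs share both parents — two paths of length 2: r = 2·(1/2)^2 = 1/2).
Summing one r·B term per recipient: 1·0.25·0.488 + 1·0.25·0.166 + 2·0.125·0.196 + 2·0.5·0.142 = 0.3545.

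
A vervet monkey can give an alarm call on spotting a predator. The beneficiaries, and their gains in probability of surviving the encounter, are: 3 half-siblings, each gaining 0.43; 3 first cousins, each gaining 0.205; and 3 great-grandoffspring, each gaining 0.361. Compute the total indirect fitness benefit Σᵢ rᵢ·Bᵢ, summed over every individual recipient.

0.53475

r to a half-sibling = 0.25 (half-sibs share one parent — one path of length 2: r = (1/2)^2 = 1/4).
r to a first cousin = 0.125 (first cousins share one grandparent pair — two paths of length 4: r = 2·(1/2)^4 = 1/8).
r to a great-grandoffspring = 1/8 (three parent–offspring links: r = (1/2)^3 = 1/8).
Summing one r·B term per recipient: 3·0.25·0.43 + 3·0.125·0.205 + 3·0.125·0.361 = 0.53475.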